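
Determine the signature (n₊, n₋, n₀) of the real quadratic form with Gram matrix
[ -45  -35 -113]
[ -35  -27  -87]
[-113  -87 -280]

Answer: (2, 1, 0)

Derivation:
step 0: pivot -45 → sign −
step 1: pivot 2/9 → sign +
step 2: pivot 1/5 → sign +
signature = (2, 1, 0)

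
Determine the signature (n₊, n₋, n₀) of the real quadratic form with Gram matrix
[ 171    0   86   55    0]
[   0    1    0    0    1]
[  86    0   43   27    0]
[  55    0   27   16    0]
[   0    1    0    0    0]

step 0: pivot 171 → sign +
step 1: pivot 1 → sign +
step 2: pivot -43/171 → sign −
step 3: pivot 2/43 → sign +
step 4: pivot -1 → sign −
signature = (3, 2, 0)

Answer: (3, 2, 0)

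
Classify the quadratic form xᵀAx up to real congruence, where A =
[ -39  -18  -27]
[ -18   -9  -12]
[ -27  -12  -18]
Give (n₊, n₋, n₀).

step 0: pivot -39 → sign −
step 1: pivot -9/13 → sign −
step 2: pivot 1 → sign +
signature = (1, 2, 0)

Answer: (1, 2, 0)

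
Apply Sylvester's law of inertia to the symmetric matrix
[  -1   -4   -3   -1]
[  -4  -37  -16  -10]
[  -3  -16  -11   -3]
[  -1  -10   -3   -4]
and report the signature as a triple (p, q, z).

step 0: pivot -1 → sign −
step 1: pivot -21 → sign −
step 2: pivot -26/21 → sign −
step 3: pivot -3/13 → sign −
signature = (0, 4, 0)

Answer: (0, 4, 0)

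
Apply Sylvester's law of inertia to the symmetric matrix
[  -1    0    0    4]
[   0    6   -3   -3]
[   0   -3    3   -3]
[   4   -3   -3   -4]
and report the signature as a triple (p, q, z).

step 0: pivot -1 → sign −
step 1: pivot 6 → sign +
step 2: pivot 3/2 → sign +
step 3: pivot -3 → sign −
signature = (2, 2, 0)

Answer: (2, 2, 0)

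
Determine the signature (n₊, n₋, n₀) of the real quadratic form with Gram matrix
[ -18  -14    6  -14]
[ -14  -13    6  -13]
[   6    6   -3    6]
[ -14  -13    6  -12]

step 0: pivot -18 → sign −
step 1: pivot -19/9 → sign −
step 2: pivot -3/19 → sign −
step 3: pivot 1 → sign +
signature = (1, 3, 0)

Answer: (1, 3, 0)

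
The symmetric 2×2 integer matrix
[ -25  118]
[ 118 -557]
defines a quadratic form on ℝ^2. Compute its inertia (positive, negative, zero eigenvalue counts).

step 0: pivot -25 → sign −
step 1: pivot -1/25 → sign −
signature = (0, 2, 0)

Answer: (0, 2, 0)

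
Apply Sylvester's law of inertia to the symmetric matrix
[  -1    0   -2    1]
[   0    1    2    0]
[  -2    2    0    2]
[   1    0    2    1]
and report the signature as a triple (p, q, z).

step 0: pivot -1 → sign −
step 1: pivot 1 → sign +
step 2: pivot 2 → sign +
step 3: row/col 3 already zero → sign 0
signature = (2, 1, 1)

Answer: (2, 1, 1)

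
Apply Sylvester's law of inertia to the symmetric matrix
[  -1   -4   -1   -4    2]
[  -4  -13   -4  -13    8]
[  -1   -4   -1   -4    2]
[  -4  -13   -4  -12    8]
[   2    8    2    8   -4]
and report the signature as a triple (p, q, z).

Answer: (2, 1, 2)

Derivation:
step 0: pivot -1 → sign −
step 1: pivot 3 → sign +
step 2: pivot 1 → sign +
step 3: row/col 3 already zero → sign 0
step 4: row/col 4 already zero → sign 0
signature = (2, 1, 2)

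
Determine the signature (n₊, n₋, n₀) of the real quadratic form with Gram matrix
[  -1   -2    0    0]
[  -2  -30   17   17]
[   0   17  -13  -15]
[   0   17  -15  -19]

step 0: pivot -1 → sign −
step 1: pivot -26 → sign −
step 2: pivot -49/26 → sign −
step 3: pivot 6/49 → sign +
signature = (1, 3, 0)

Answer: (1, 3, 0)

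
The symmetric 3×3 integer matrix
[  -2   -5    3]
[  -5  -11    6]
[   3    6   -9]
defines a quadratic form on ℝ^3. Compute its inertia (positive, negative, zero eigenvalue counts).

Answer: (1, 2, 0)

Derivation:
step 0: pivot -2 → sign −
step 1: pivot 3/2 → sign +
step 2: pivot -6 → sign −
signature = (1, 2, 0)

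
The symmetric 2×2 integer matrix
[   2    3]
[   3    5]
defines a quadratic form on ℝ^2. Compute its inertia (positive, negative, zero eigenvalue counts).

step 0: pivot 2 → sign +
step 1: pivot 1/2 → sign +
signature = (2, 0, 0)

Answer: (2, 0, 0)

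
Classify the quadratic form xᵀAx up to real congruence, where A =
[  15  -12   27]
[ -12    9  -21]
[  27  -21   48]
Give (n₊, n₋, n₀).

Answer: (1, 1, 1)

Derivation:
step 0: pivot 15 → sign +
step 1: pivot -3/5 → sign −
step 2: row/col 2 already zero → sign 0
signature = (1, 1, 1)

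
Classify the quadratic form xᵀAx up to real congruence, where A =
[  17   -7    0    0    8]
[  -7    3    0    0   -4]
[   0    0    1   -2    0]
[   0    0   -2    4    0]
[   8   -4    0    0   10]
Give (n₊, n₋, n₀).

step 0: pivot 17 → sign +
step 1: pivot 2/17 → sign +
step 2: pivot 1 → sign +
step 3: pivot 2 → sign +
step 4: row/col 4 already zero → sign 0
signature = (4, 0, 1)

Answer: (4, 0, 1)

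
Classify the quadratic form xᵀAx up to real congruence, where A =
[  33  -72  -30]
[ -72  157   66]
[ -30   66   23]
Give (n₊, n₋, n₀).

Answer: (1, 2, 0)

Derivation:
step 0: pivot 33 → sign +
step 1: pivot -1/11 → sign −
step 2: pivot -1 → sign −
signature = (1, 2, 0)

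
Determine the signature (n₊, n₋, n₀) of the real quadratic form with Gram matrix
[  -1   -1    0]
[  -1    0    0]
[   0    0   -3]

step 0: pivot -1 → sign −
step 1: pivot 1 → sign +
step 2: pivot -3 → sign −
signature = (1, 2, 0)

Answer: (1, 2, 0)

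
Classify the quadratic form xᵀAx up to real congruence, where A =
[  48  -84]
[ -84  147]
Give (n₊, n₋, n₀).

Answer: (1, 0, 1)

Derivation:
step 0: pivot 48 → sign +
step 1: row/col 1 already zero → sign 0
signature = (1, 0, 1)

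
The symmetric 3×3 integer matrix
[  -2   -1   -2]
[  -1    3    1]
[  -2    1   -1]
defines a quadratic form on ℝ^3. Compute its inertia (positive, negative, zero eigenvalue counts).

Answer: (1, 2, 0)

Derivation:
step 0: pivot -2 → sign −
step 1: pivot 7/2 → sign +
step 2: pivot -1/7 → sign −
signature = (1, 2, 0)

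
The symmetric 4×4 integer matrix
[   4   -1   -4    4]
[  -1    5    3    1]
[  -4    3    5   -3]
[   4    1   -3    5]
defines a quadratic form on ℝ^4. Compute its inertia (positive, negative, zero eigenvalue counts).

step 0: pivot 4 → sign +
step 1: pivot 19/4 → sign +
step 2: pivot 3/19 → sign +
step 3: row/col 3 already zero → sign 0
signature = (3, 0, 1)

Answer: (3, 0, 1)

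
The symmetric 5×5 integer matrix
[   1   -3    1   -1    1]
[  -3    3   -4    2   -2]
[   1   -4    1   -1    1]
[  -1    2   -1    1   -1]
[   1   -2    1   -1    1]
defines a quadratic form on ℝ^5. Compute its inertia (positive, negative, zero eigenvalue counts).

step 0: pivot 1 → sign +
step 1: pivot -6 → sign −
step 2: pivot 1/6 → sign +
step 3: row/col 3 already zero → sign 0
step 4: row/col 4 already zero → sign 0
signature = (2, 1, 2)

Answer: (2, 1, 2)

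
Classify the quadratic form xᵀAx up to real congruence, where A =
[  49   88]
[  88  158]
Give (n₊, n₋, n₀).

step 0: pivot 49 → sign +
step 1: pivot -2/49 → sign −
signature = (1, 1, 0)

Answer: (1, 1, 0)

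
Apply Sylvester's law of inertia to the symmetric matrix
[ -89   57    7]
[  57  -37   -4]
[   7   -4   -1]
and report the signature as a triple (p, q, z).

step 0: pivot -89 → sign −
step 1: pivot -44/89 → sign −
step 2: pivot 1/44 → sign +
signature = (1, 2, 0)

Answer: (1, 2, 0)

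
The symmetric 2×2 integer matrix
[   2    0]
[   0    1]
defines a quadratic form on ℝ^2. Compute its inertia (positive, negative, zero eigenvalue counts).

step 0: pivot 2 → sign +
step 1: pivot 1 → sign +
signature = (2, 0, 0)

Answer: (2, 0, 0)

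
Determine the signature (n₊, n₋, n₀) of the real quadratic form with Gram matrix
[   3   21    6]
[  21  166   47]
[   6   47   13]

Answer: (2, 1, 0)

Derivation:
step 0: pivot 3 → sign +
step 1: pivot 19 → sign +
step 2: pivot -6/19 → sign −
signature = (2, 1, 0)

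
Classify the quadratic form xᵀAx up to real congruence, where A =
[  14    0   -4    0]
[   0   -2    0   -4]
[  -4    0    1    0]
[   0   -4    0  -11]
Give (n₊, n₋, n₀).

step 0: pivot 14 → sign +
step 1: pivot -2 → sign −
step 2: pivot -1/7 → sign −
step 3: pivot -3 → sign −
signature = (1, 3, 0)

Answer: (1, 3, 0)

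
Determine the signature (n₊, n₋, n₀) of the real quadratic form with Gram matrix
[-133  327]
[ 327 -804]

step 0: pivot -133 → sign −
step 1: pivot -3/133 → sign −
signature = (0, 2, 0)

Answer: (0, 2, 0)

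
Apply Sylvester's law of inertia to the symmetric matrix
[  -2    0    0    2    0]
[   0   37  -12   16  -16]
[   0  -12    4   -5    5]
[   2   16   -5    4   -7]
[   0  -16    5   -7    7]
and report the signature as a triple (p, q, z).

step 0: pivot -2 → sign −
step 1: pivot 37 → sign +
step 2: pivot 4/37 → sign +
step 3: pivot -5/4 → sign −
step 4: pivot -1/5 → sign −
signature = (2, 3, 0)

Answer: (2, 3, 0)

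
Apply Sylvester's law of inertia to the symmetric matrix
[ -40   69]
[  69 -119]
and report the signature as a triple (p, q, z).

Answer: (1, 1, 0)

Derivation:
step 0: pivot -40 → sign −
step 1: pivot 1/40 → sign +
signature = (1, 1, 0)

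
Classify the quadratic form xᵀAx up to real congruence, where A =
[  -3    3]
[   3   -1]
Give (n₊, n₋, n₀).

Answer: (1, 1, 0)

Derivation:
step 0: pivot -3 → sign −
step 1: pivot 2 → sign +
signature = (1, 1, 0)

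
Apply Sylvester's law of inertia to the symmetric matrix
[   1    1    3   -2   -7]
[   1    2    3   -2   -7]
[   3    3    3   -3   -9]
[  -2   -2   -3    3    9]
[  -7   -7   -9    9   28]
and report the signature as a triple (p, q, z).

Answer: (4, 1, 0)

Derivation:
step 0: pivot 1 → sign +
step 1: pivot 1 → sign +
step 2: pivot -6 → sign −
step 3: pivot 1/2 → sign +
step 4: pivot 1 → sign +
signature = (4, 1, 0)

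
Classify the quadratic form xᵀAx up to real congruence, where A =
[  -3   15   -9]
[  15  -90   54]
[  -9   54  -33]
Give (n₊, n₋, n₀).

Answer: (0, 3, 0)

Derivation:
step 0: pivot -3 → sign −
step 1: pivot -15 → sign −
step 2: pivot -3/5 → sign −
signature = (0, 3, 0)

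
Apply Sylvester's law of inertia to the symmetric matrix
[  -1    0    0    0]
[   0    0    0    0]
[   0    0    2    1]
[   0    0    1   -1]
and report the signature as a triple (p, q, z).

step 0: pivot -1 → sign −
step 1: pivot 2 → sign +
step 2: pivot -3/2 → sign −
step 3: row/col 3 already zero → sign 0
signature = (1, 2, 1)

Answer: (1, 2, 1)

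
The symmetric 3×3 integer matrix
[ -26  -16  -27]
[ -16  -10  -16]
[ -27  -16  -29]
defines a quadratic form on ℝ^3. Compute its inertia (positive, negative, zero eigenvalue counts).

step 0: pivot -26 → sign −
step 1: pivot -2/13 → sign −
step 2: pivot 3/2 → sign +
signature = (1, 2, 0)

Answer: (1, 2, 0)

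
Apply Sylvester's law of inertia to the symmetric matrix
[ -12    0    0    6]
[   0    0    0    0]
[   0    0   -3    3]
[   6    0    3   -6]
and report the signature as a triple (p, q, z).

Answer: (0, 2, 2)

Derivation:
step 0: pivot -12 → sign −
step 1: pivot -3 → sign −
step 2: row/col 2 already zero → sign 0
step 3: row/col 3 already zero → sign 0
signature = (0, 2, 2)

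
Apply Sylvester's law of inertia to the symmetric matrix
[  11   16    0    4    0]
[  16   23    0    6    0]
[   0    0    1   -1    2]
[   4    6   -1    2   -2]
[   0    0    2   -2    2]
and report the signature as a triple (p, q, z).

step 0: pivot 11 → sign +
step 1: pivot -3/11 → sign −
step 2: pivot 1 → sign +
step 3: pivot -1/3 → sign −
step 4: pivot -2 → sign −
signature = (2, 3, 0)

Answer: (2, 3, 0)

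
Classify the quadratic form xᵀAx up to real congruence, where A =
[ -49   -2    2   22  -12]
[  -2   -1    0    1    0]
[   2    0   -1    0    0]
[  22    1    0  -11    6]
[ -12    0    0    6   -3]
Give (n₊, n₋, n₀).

step 0: pivot -49 → sign −
step 1: pivot -45/49 → sign −
step 2: pivot -41/45 → sign −
step 3: pivot -10/41 → sign −
step 4: pivot 3/5 → sign +
signature = (1, 4, 0)

Answer: (1, 4, 0)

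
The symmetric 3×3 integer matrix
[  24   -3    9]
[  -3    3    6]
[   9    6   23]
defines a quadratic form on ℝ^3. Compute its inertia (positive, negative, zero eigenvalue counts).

step 0: pivot 24 → sign +
step 1: pivot 21/8 → sign +
step 2: pivot 2/7 → sign +
signature = (3, 0, 0)

Answer: (3, 0, 0)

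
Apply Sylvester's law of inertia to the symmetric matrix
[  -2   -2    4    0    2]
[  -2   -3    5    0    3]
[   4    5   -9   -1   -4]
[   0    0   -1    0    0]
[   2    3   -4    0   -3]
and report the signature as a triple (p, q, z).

step 0: pivot -2 → sign −
step 1: pivot -1 → sign −
step 2: pivot -2 → sign −
step 3: pivot 1/2 → sign +
step 4: row/col 4 already zero → sign 0
signature = (1, 3, 1)

Answer: (1, 3, 1)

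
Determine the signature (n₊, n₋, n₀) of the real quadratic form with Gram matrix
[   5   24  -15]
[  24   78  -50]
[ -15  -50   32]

Answer: (2, 1, 0)

Derivation:
step 0: pivot 5 → sign +
step 1: pivot -186/5 → sign −
step 2: pivot 1/93 → sign +
signature = (2, 1, 0)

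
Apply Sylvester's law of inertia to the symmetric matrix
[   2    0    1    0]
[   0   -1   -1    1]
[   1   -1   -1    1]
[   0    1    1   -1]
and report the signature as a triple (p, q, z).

step 0: pivot 2 → sign +
step 1: pivot -1 → sign −
step 2: pivot -1/2 → sign −
step 3: row/col 3 already zero → sign 0
signature = (1, 2, 1)

Answer: (1, 2, 1)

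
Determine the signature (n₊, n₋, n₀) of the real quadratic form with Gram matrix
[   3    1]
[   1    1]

step 0: pivot 3 → sign +
step 1: pivot 2/3 → sign +
signature = (2, 0, 0)

Answer: (2, 0, 0)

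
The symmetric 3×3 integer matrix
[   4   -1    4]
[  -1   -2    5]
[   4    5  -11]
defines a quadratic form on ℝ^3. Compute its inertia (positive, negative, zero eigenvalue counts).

Answer: (2, 1, 0)

Derivation:
step 0: pivot 4 → sign +
step 1: pivot -9/4 → sign −
step 2: pivot 1 → sign +
signature = (2, 1, 0)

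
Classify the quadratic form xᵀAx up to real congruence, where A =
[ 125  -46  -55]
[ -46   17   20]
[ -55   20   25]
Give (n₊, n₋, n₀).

step 0: pivot 125 → sign +
step 1: pivot 9/125 → sign +
step 2: row/col 2 already zero → sign 0
signature = (2, 0, 1)

Answer: (2, 0, 1)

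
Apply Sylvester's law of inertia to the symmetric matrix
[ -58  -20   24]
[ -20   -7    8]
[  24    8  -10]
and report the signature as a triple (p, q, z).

step 0: pivot -58 → sign −
step 1: pivot -3/29 → sign −
step 2: pivot 2/3 → sign +
signature = (1, 2, 0)

Answer: (1, 2, 0)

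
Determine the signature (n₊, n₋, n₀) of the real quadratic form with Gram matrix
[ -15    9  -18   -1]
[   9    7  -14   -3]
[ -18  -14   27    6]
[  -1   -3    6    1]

Answer: (2, 2, 0)

Derivation:
step 0: pivot -15 → sign −
step 1: pivot 62/5 → sign +
step 2: pivot -1 → sign −
step 3: pivot 2/93 → sign +
signature = (2, 2, 0)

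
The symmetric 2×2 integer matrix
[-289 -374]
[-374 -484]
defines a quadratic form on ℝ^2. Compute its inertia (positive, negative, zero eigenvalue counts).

Answer: (0, 1, 1)

Derivation:
step 0: pivot -289 → sign −
step 1: row/col 1 already zero → sign 0
signature = (0, 1, 1)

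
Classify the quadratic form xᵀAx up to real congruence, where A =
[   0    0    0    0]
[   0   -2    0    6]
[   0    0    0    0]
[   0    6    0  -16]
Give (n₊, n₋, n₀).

Answer: (1, 1, 2)

Derivation:
step 0: pivot -2 → sign −
step 1: pivot 2 → sign +
step 2: row/col 2 already zero → sign 0
step 3: row/col 3 already zero → sign 0
signature = (1, 1, 2)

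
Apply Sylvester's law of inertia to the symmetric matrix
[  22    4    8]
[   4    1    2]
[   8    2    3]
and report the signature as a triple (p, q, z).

Answer: (2, 1, 0)

Derivation:
step 0: pivot 22 → sign +
step 1: pivot 3/11 → sign +
step 2: pivot -1 → sign −
signature = (2, 1, 0)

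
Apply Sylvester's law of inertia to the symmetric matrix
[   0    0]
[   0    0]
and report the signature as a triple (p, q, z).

Answer: (0, 0, 2)

Derivation:
step 0: row/col 0 already zero → sign 0
step 1: row/col 1 already zero → sign 0
signature = (0, 0, 2)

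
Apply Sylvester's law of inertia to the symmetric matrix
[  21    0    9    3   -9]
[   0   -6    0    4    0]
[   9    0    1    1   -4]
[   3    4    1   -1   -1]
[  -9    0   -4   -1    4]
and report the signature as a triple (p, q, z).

Answer: (3, 2, 0)

Derivation:
step 0: pivot 21 → sign +
step 1: pivot -6 → sign −
step 2: pivot -20/7 → sign −
step 3: pivot 19/15 → sign +
step 4: pivot 3/38 → sign +
signature = (3, 2, 0)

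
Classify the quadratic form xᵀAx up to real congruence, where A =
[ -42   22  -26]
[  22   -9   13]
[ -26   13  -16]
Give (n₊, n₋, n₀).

Answer: (1, 2, 0)

Derivation:
step 0: pivot -42 → sign −
step 1: pivot 53/21 → sign +
step 2: pivot -3/53 → sign −
signature = (1, 2, 0)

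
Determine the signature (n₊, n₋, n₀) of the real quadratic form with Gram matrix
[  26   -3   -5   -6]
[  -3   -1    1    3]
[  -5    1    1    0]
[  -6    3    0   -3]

step 0: pivot 26 → sign +
step 1: pivot -35/26 → sign −
step 2: pivot 6/35 → sign +
step 3: pivot -3/2 → sign −
signature = (2, 2, 0)

Answer: (2, 2, 0)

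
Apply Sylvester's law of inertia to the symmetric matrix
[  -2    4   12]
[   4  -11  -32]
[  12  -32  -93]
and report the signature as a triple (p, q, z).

Answer: (1, 2, 0)

Derivation:
step 0: pivot -2 → sign −
step 1: pivot -3 → sign −
step 2: pivot 1/3 → sign +
signature = (1, 2, 0)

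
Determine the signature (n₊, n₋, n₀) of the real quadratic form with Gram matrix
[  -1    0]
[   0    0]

Answer: (0, 1, 1)

Derivation:
step 0: pivot -1 → sign −
step 1: row/col 1 already zero → sign 0
signature = (0, 1, 1)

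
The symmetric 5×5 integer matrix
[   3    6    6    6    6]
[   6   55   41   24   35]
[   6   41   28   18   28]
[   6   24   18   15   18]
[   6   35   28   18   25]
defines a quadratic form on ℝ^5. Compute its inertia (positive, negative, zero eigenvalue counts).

step 0: pivot 3 → sign +
step 1: pivot 43 → sign +
step 2: pivot -153/43 → sign −
step 3: pivot 15/17 → sign +
step 4: pivot 1/5 → sign +
signature = (4, 1, 0)

Answer: (4, 1, 0)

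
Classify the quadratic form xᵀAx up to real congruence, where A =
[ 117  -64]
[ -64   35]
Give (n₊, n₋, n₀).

step 0: pivot 117 → sign +
step 1: pivot -1/117 → sign −
signature = (1, 1, 0)

Answer: (1, 1, 0)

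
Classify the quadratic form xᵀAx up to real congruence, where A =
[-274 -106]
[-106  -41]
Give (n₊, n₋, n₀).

step 0: pivot -274 → sign −
step 1: pivot 1/137 → sign +
signature = (1, 1, 0)

Answer: (1, 1, 0)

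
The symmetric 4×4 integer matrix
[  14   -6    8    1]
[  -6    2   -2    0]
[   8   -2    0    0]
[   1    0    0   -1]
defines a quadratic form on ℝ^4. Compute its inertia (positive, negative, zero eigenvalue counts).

Answer: (1, 3, 0)

Derivation:
step 0: pivot 14 → sign +
step 1: pivot -4/7 → sign −
step 2: pivot -1 → sign −
step 3: pivot -1/2 → sign −
signature = (1, 3, 0)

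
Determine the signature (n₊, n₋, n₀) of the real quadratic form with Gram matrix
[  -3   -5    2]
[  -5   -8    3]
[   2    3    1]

step 0: pivot -3 → sign −
step 1: pivot 1/3 → sign +
step 2: pivot 2 → sign +
signature = (2, 1, 0)

Answer: (2, 1, 0)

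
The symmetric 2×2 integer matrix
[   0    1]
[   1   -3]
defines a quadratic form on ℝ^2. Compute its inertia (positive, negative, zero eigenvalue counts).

Answer: (1, 1, 0)

Derivation:
step 0: pivot -3 → sign −
step 1: pivot 1/3 → sign +
signature = (1, 1, 0)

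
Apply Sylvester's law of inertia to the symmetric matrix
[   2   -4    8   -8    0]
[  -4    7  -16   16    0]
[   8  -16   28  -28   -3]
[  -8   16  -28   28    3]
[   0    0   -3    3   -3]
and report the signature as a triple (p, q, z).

step 0: pivot 2 → sign +
step 1: pivot -1 → sign −
step 2: pivot -4 → sign −
step 3: pivot -3/4 → sign −
step 4: row/col 4 already zero → sign 0
signature = (1, 3, 1)

Answer: (1, 3, 1)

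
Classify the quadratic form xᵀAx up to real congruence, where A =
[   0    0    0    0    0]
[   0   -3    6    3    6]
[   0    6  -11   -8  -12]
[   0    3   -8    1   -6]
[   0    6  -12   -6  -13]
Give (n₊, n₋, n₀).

Answer: (1, 2, 2)

Derivation:
step 0: pivot -3 → sign −
step 1: pivot 1 → sign +
step 2: pivot -1 → sign −
step 3: row/col 3 already zero → sign 0
step 4: row/col 4 already zero → sign 0
signature = (1, 2, 2)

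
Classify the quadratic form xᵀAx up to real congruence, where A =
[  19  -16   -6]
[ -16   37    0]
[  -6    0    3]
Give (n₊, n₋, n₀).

step 0: pivot 19 → sign +
step 1: pivot 447/19 → sign +
step 2: pivot 3/149 → sign +
signature = (3, 0, 0)

Answer: (3, 0, 0)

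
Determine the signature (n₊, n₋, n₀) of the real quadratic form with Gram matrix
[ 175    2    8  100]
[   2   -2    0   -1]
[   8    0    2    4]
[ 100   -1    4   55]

Answer: (2, 2, 0)

Derivation:
step 0: pivot 175 → sign +
step 1: pivot -354/175 → sign −
step 2: pivot 290/177 → sign +
step 3: pivot -3/290 → sign −
signature = (2, 2, 0)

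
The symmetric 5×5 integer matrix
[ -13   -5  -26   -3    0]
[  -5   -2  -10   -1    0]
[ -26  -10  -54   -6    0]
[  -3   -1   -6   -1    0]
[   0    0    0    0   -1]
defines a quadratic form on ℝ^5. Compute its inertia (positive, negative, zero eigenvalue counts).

step 0: pivot -13 → sign −
step 1: pivot -1/13 → sign −
step 2: pivot -2 → sign −
step 3: pivot -1 → sign −
step 4: row/col 4 already zero → sign 0
signature = (0, 4, 1)

Answer: (0, 4, 1)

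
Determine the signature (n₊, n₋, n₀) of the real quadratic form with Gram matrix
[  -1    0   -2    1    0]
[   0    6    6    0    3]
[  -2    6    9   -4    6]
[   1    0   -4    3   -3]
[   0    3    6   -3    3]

Answer: (3, 2, 0)

Derivation:
step 0: pivot -1 → sign −
step 1: pivot 6 → sign +
step 2: pivot 7 → sign +
step 3: pivot -8/7 → sign −
step 4: pivot 3/8 → sign +
signature = (3, 2, 0)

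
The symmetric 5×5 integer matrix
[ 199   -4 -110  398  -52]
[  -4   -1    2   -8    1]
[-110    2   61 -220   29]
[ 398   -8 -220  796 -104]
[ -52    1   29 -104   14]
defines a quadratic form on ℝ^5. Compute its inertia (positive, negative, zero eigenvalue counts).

step 0: pivot 199 → sign +
step 1: pivot -215/199 → sign −
step 2: pivot 51/215 → sign +
step 3: pivot 2/17 → sign +
step 4: row/col 4 already zero → sign 0
signature = (3, 1, 1)

Answer: (3, 1, 1)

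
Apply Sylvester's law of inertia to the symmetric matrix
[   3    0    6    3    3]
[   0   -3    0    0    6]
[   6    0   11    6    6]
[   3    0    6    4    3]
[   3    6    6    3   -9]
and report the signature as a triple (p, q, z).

Answer: (2, 2, 1)

Derivation:
step 0: pivot 3 → sign +
step 1: pivot -3 → sign −
step 2: pivot -1 → sign −
step 3: pivot 1 → sign +
step 4: row/col 4 already zero → sign 0
signature = (2, 2, 1)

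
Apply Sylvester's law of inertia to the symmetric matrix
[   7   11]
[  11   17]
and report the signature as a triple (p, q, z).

Answer: (1, 1, 0)

Derivation:
step 0: pivot 7 → sign +
step 1: pivot -2/7 → sign −
signature = (1, 1, 0)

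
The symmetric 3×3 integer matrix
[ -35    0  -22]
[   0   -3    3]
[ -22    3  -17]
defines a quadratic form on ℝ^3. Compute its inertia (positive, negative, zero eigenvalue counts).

Answer: (0, 3, 0)

Derivation:
step 0: pivot -35 → sign −
step 1: pivot -3 → sign −
step 2: pivot -6/35 → sign −
signature = (0, 3, 0)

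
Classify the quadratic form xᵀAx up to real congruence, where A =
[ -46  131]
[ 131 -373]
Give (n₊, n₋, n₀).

step 0: pivot -46 → sign −
step 1: pivot 3/46 → sign +
signature = (1, 1, 0)

Answer: (1, 1, 0)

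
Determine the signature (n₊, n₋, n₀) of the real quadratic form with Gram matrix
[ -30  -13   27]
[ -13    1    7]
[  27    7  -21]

Answer: (1, 2, 0)

Derivation:
step 0: pivot -30 → sign −
step 1: pivot 199/30 → sign +
step 2: pivot -6/199 → sign −
signature = (1, 2, 0)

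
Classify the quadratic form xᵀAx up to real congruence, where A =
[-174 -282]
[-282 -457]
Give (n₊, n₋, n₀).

Answer: (1, 1, 0)

Derivation:
step 0: pivot -174 → sign −
step 1: pivot 1/29 → sign +
signature = (1, 1, 0)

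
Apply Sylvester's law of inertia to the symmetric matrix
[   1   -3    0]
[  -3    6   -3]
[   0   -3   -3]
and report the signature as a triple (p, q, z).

Answer: (1, 1, 1)

Derivation:
step 0: pivot 1 → sign +
step 1: pivot -3 → sign −
step 2: row/col 2 already zero → sign 0
signature = (1, 1, 1)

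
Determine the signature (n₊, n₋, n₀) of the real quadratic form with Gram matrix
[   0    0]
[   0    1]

Answer: (1, 0, 1)

Derivation:
step 0: pivot 1 → sign +
step 1: row/col 1 already zero → sign 0
signature = (1, 0, 1)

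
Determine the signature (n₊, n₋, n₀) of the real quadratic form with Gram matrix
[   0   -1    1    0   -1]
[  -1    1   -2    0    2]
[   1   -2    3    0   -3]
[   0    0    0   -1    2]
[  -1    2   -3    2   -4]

step 0: pivot 1 → sign +
step 1: pivot -1 → sign −
step 2: pivot -1 → sign −
step 3: pivot -3 → sign −
step 4: row/col 4 already zero → sign 0
signature = (1, 3, 1)

Answer: (1, 3, 1)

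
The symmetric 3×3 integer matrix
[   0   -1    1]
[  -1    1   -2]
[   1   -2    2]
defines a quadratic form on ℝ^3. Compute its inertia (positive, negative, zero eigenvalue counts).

step 0: pivot 1 → sign +
step 1: pivot -1 → sign −
step 2: pivot -1 → sign −
signature = (1, 2, 0)

Answer: (1, 2, 0)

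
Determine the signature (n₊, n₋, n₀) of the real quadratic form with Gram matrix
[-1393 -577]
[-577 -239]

step 0: pivot -1393 → sign −
step 1: pivot 2/1393 → sign +
signature = (1, 1, 0)

Answer: (1, 1, 0)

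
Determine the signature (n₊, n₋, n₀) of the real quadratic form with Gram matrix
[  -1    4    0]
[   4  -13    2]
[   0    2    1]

Answer: (1, 2, 0)

Derivation:
step 0: pivot -1 → sign −
step 1: pivot 3 → sign +
step 2: pivot -1/3 → sign −
signature = (1, 2, 0)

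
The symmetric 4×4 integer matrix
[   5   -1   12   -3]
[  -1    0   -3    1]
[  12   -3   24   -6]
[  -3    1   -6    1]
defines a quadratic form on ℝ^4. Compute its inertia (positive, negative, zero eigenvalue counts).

step 0: pivot 5 → sign +
step 1: pivot -1/5 → sign −
step 2: pivot -3 → sign −
step 3: row/col 3 already zero → sign 0
signature = (1, 2, 1)

Answer: (1, 2, 1)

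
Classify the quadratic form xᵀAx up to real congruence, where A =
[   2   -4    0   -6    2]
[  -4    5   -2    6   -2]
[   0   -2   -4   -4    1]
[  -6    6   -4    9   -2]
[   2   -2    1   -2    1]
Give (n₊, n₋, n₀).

Answer: (3, 2, 0)

Derivation:
step 0: pivot 2 → sign +
step 1: pivot -3 → sign −
step 2: pivot -8/3 → sign −
step 3: pivot 3 → sign +
step 4: pivot 3/8 → sign +
signature = (3, 2, 0)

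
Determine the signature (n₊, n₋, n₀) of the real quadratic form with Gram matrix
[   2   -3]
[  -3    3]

step 0: pivot 2 → sign +
step 1: pivot -3/2 → sign −
signature = (1, 1, 0)

Answer: (1, 1, 0)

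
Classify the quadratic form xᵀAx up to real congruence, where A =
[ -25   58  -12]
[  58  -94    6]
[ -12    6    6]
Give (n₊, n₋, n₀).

step 0: pivot -25 → sign −
step 1: pivot 1014/25 → sign +
step 2: row/col 2 already zero → sign 0
signature = (1, 1, 1)

Answer: (1, 1, 1)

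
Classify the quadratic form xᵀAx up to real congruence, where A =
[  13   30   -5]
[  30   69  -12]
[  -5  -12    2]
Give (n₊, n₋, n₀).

Answer: (2, 1, 0)

Derivation:
step 0: pivot 13 → sign +
step 1: pivot -3/13 → sign −
step 2: pivot 1 → sign +
signature = (2, 1, 0)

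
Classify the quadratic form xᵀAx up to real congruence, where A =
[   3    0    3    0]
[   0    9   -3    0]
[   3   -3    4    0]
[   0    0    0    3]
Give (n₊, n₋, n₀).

Answer: (3, 0, 1)

Derivation:
step 0: pivot 3 → sign +
step 1: pivot 9 → sign +
step 2: pivot 3 → sign +
step 3: row/col 3 already zero → sign 0
signature = (3, 0, 1)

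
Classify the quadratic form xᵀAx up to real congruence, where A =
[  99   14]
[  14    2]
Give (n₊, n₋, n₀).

step 0: pivot 99 → sign +
step 1: pivot 2/99 → sign +
signature = (2, 0, 0)

Answer: (2, 0, 0)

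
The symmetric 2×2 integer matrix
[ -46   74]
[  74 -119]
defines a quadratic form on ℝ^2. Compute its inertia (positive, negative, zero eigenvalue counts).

Answer: (1, 1, 0)

Derivation:
step 0: pivot -46 → sign −
step 1: pivot 1/23 → sign +
signature = (1, 1, 0)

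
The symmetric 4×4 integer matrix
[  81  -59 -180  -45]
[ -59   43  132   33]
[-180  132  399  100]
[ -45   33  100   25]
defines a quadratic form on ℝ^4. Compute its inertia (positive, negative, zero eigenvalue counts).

Answer: (2, 2, 0)

Derivation:
step 0: pivot 81 → sign +
step 1: pivot 2/81 → sign +
step 2: pivot -33 → sign −
step 3: pivot -2/33 → sign −
signature = (2, 2, 0)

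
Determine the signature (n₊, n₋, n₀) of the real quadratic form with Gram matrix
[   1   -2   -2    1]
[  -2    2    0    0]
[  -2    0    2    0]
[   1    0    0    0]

Answer: (3, 1, 0)

Derivation:
step 0: pivot 1 → sign +
step 1: pivot -2 → sign −
step 2: pivot 6 → sign +
step 3: pivot 1/3 → sign +
signature = (3, 1, 0)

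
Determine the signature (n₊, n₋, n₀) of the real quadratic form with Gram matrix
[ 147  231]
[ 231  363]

Answer: (1, 0, 1)

Derivation:
step 0: pivot 147 → sign +
step 1: row/col 1 already zero → sign 0
signature = (1, 0, 1)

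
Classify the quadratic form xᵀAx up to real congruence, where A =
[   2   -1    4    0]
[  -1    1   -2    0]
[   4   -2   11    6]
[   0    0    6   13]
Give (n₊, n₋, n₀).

Answer: (4, 0, 0)

Derivation:
step 0: pivot 2 → sign +
step 1: pivot 1/2 → sign +
step 2: pivot 3 → sign +
step 3: pivot 1 → sign +
signature = (4, 0, 0)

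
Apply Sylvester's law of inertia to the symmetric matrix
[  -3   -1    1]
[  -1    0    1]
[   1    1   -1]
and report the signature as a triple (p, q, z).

Answer: (1, 2, 0)

Derivation:
step 0: pivot -3 → sign −
step 1: pivot 1/3 → sign +
step 2: pivot -2 → sign −
signature = (1, 2, 0)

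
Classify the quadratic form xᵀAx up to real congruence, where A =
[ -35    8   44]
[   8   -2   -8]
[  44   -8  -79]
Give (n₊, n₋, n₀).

step 0: pivot -35 → sign −
step 1: pivot -6/35 → sign −
step 2: pivot 1 → sign +
signature = (1, 2, 0)

Answer: (1, 2, 0)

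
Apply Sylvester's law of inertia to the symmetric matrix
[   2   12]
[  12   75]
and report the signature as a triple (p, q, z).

Answer: (2, 0, 0)

Derivation:
step 0: pivot 2 → sign +
step 1: pivot 3 → sign +
signature = (2, 0, 0)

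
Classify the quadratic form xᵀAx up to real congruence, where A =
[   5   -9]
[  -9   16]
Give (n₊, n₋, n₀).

step 0: pivot 5 → sign +
step 1: pivot -1/5 → sign −
signature = (1, 1, 0)

Answer: (1, 1, 0)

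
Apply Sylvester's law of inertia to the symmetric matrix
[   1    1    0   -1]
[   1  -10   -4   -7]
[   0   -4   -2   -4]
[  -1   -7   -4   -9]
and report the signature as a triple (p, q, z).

step 0: pivot 1 → sign +
step 1: pivot -11 → sign −
step 2: pivot -6/11 → sign −
step 3: pivot -2/3 → sign −
signature = (1, 3, 0)

Answer: (1, 3, 0)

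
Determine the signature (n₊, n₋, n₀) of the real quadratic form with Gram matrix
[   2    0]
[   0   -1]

Answer: (1, 1, 0)

Derivation:
step 0: pivot 2 → sign +
step 1: pivot -1 → sign −
signature = (1, 1, 0)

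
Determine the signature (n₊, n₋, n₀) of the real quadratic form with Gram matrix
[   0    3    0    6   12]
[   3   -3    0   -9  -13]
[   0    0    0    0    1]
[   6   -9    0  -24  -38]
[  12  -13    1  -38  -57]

Answer: (2, 2, 1)

Derivation:
step 0: pivot -3 → sign −
step 1: pivot 3 → sign +
step 2: pivot -1 → sign −
step 3: pivot 1 → sign +
step 4: row/col 4 already zero → sign 0
signature = (2, 2, 1)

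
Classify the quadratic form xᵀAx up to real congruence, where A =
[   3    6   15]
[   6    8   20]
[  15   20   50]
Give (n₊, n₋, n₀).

step 0: pivot 3 → sign +
step 1: pivot -4 → sign −
step 2: row/col 2 already zero → sign 0
signature = (1, 1, 1)

Answer: (1, 1, 1)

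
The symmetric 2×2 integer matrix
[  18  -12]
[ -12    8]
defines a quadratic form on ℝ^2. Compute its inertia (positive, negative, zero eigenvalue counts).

Answer: (1, 0, 1)

Derivation:
step 0: pivot 18 → sign +
step 1: row/col 1 already zero → sign 0
signature = (1, 0, 1)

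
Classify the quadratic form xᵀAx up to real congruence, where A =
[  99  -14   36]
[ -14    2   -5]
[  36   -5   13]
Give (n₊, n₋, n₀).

step 0: pivot 99 → sign +
step 1: pivot 2/99 → sign +
step 2: pivot -1/2 → sign −
signature = (2, 1, 0)

Answer: (2, 1, 0)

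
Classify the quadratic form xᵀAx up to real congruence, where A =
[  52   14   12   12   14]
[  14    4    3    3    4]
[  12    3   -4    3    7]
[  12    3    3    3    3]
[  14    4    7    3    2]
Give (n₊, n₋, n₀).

step 0: pivot 52 → sign +
step 1: pivot 3/13 → sign +
step 2: pivot -7 → sign −
step 3: pivot 2/7 → sign +
step 4: row/col 4 already zero → sign 0
signature = (3, 1, 1)

Answer: (3, 1, 1)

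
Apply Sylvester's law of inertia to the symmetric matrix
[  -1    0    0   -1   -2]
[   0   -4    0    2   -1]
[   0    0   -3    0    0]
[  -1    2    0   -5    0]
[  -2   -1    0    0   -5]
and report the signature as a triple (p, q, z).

Answer: (0, 4, 1)

Derivation:
step 0: pivot -1 → sign −
step 1: pivot -4 → sign −
step 2: pivot -3 → sign −
step 3: pivot -3 → sign −
step 4: row/col 4 already zero → sign 0
signature = (0, 4, 1)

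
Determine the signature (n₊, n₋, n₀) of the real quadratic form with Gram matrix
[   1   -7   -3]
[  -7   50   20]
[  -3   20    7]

step 0: pivot 1 → sign +
step 1: pivot 1 → sign +
step 2: pivot -3 → sign −
signature = (2, 1, 0)

Answer: (2, 1, 0)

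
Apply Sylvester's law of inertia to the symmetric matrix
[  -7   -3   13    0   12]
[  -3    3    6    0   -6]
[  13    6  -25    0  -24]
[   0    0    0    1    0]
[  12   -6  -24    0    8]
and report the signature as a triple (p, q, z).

step 0: pivot -7 → sign −
step 1: pivot 30/7 → sign +
step 2: pivot -9/10 → sign −
step 3: pivot 1 → sign +
step 4: row/col 4 already zero → sign 0
signature = (2, 2, 1)

Answer: (2, 2, 1)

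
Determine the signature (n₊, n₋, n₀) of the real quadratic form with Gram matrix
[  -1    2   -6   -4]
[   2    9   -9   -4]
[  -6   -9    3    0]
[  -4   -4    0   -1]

step 0: pivot -1 → sign −
step 1: pivot 13 → sign +
step 2: pivot 66/13 → sign +
step 3: pivot -3/11 → sign −
signature = (2, 2, 0)

Answer: (2, 2, 0)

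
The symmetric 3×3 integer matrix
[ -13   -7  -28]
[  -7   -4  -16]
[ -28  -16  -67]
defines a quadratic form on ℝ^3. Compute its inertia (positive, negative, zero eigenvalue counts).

Answer: (0, 3, 0)

Derivation:
step 0: pivot -13 → sign −
step 1: pivot -3/13 → sign −
step 2: pivot -3 → sign −
signature = (0, 3, 0)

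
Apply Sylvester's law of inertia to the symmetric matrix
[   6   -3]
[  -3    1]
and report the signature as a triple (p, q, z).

step 0: pivot 6 → sign +
step 1: pivot -1/2 → sign −
signature = (1, 1, 0)

Answer: (1, 1, 0)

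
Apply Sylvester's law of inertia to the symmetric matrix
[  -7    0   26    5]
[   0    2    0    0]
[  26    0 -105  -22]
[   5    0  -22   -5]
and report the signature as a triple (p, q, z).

Answer: (1, 3, 0)

Derivation:
step 0: pivot -7 → sign −
step 1: pivot 2 → sign +
step 2: pivot -59/7 → sign −
step 3: pivot -2/59 → sign −
signature = (1, 3, 0)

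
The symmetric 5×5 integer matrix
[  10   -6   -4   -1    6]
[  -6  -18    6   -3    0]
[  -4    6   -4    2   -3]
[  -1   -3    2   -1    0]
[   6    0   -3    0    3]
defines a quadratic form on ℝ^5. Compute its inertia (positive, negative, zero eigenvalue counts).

step 0: pivot 10 → sign +
step 1: pivot -108/5 → sign −
step 2: pivot -5 → sign −
step 3: pivot -3/10 → sign −
step 4: row/col 4 already zero → sign 0
signature = (1, 3, 1)

Answer: (1, 3, 1)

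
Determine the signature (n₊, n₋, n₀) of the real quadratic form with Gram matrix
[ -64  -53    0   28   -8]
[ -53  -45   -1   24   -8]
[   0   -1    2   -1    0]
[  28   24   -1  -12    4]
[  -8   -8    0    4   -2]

Answer: (2, 3, 0)

Derivation:
step 0: pivot -64 → sign −
step 1: pivot -71/64 → sign −
step 2: pivot 206/71 → sign +
step 3: pivot -39/206 → sign −
step 4: pivot 6/13 → sign +
signature = (2, 3, 0)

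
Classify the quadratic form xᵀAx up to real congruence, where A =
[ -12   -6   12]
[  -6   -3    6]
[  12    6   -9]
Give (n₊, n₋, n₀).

Answer: (1, 1, 1)

Derivation:
step 0: pivot -12 → sign −
step 1: pivot 3 → sign +
step 2: row/col 2 already zero → sign 0
signature = (1, 1, 1)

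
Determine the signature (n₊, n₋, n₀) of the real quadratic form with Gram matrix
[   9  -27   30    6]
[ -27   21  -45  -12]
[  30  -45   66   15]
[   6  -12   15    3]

step 0: pivot 9 → sign +
step 1: pivot -60 → sign −
step 2: pivot -1/4 → sign −
step 3: pivot 3/5 → sign +
signature = (2, 2, 0)

Answer: (2, 2, 0)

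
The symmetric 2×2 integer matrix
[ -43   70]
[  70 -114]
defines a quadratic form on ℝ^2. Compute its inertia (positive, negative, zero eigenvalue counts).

Answer: (0, 2, 0)

Derivation:
step 0: pivot -43 → sign −
step 1: pivot -2/43 → sign −
signature = (0, 2, 0)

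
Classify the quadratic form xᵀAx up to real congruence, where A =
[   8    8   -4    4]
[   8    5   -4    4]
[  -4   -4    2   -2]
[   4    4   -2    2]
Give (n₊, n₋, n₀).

step 0: pivot 8 → sign +
step 1: pivot -3 → sign −
step 2: row/col 2 already zero → sign 0
step 3: row/col 3 already zero → sign 0
signature = (1, 1, 2)

Answer: (1, 1, 2)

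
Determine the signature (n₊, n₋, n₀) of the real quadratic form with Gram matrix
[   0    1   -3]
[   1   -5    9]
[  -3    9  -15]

step 0: pivot -5 → sign −
step 1: pivot 1/5 → sign +
step 2: pivot -6 → sign −
signature = (1, 2, 0)

Answer: (1, 2, 0)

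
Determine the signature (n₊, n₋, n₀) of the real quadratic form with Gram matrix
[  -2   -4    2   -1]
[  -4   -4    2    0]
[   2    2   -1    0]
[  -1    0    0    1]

Answer: (2, 1, 1)

Derivation:
step 0: pivot -2 → sign −
step 1: pivot 4 → sign +
step 2: pivot 1/2 → sign +
step 3: row/col 3 already zero → sign 0
signature = (2, 1, 1)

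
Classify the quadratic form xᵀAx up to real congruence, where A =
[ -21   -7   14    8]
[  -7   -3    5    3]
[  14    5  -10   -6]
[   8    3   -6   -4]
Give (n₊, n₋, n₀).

step 0: pivot -21 → sign −
step 1: pivot -2/3 → sign −
step 2: pivot -1/2 → sign −
step 3: pivot -2/7 → sign −
signature = (0, 4, 0)

Answer: (0, 4, 0)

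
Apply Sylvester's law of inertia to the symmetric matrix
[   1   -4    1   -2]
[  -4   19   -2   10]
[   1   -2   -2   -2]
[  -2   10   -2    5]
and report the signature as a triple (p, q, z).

Answer: (3, 1, 0)

Derivation:
step 0: pivot 1 → sign +
step 1: pivot 3 → sign +
step 2: pivot -13/3 → sign −
step 3: pivot 1/13 → sign +
signature = (3, 1, 0)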